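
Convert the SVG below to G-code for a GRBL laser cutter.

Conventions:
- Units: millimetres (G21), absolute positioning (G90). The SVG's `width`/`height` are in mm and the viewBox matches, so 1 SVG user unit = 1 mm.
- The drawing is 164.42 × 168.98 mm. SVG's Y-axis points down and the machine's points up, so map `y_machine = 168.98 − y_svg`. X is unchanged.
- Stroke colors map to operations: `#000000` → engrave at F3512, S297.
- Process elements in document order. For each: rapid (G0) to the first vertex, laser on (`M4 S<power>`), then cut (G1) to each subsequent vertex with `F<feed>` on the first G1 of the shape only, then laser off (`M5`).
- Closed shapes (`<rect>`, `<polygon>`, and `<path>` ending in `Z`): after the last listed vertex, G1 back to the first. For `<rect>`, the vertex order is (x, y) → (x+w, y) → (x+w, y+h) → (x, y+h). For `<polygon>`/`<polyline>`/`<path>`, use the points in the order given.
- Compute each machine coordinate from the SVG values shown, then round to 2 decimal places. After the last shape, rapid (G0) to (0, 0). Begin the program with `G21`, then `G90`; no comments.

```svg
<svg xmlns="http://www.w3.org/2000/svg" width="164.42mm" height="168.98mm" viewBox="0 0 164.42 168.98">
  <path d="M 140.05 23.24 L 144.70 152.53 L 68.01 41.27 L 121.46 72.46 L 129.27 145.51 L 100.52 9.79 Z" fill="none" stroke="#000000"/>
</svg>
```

G21
G90
G0 X140.05 Y145.74
M4 S297
G1 X144.70 Y16.45 F3512
G1 X68.01 Y127.71
G1 X121.46 Y96.52
G1 X129.27 Y23.47
G1 X100.52 Y159.19
G1 X140.05 Y145.74
M5
G0 X0.00 Y0.00

1 u = 1 mm; y_m = 168.98 − y.

[1] `<path>` closed polygon, #000000→engrave S297 F3512: (140.05,145.74) → (144.70,16.45) → (68.01,127.71) → (121.46,96.52) → (129.27,23.47) → (100.52,159.19) → (140.05,145.74) (closed)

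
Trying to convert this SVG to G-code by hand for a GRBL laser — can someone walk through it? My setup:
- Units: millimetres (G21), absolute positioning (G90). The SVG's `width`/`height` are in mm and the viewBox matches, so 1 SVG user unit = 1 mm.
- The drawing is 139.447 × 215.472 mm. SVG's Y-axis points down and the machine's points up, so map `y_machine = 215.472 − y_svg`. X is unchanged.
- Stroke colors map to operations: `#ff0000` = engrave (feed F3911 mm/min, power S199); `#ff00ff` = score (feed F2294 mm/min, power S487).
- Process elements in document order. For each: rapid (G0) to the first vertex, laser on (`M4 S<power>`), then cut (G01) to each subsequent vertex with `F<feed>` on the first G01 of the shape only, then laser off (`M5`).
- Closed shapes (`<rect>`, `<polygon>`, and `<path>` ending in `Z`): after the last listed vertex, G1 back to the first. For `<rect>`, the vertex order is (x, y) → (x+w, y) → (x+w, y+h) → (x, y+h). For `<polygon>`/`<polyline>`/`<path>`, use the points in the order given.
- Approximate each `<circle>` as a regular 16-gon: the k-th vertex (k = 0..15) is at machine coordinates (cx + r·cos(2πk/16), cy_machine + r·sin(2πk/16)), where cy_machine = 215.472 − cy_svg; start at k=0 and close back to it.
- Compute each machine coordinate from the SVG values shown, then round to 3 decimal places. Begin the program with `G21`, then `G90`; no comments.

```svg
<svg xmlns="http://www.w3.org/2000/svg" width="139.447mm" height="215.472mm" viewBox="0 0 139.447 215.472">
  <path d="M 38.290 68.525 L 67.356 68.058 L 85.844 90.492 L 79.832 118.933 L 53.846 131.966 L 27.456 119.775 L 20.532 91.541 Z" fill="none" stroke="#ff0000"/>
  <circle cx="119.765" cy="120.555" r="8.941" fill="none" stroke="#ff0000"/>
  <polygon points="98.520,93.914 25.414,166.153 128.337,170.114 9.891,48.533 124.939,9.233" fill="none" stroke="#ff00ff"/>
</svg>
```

G21
G90
G0 X38.290 Y146.947
M4 S199
G01 X67.356 Y147.414 F3911
G01 X85.844 Y124.980
G01 X79.832 Y96.539
G01 X53.846 Y83.506
G01 X27.456 Y95.697
G01 X20.532 Y123.931
G01 X38.290 Y146.947
M5
G0 X128.706 Y94.917
M4 S199
G01 X128.025 Y98.339 F3911
G01 X126.087 Y101.239
G01 X123.187 Y103.177
G01 X119.765 Y103.858
G01 X116.343 Y103.177
G01 X113.443 Y101.239
G01 X111.505 Y98.339
G01 X110.824 Y94.917
G01 X111.505 Y91.495
G01 X113.443 Y88.595
G01 X116.343 Y86.657
G01 X119.765 Y85.976
G01 X123.187 Y86.657
G01 X126.087 Y88.595
G01 X128.025 Y91.495
G01 X128.706 Y94.917
M5
G0 X98.520 Y121.558
M4 S487
G01 X25.414 Y49.319 F2294
G01 X128.337 Y45.358
G01 X9.891 Y166.939
G01 X124.939 Y206.239
G01 X98.520 Y121.558
M5

Since the viewBox matches the mm dimensions, user units are millimetres directly. The only transform is the Y-flip y_m = 215.472 − y_svg.

Shape 1 is a regular polygon drawn with `<path>`. Its stroke #ff0000 means engrave at S199, F3911. After flipping Y the toolpath is (38.290,146.947) → (67.356,147.414) → (85.844,124.980) → (79.832,96.539) → (53.846,83.506) → (27.456,95.697) → (20.532,123.931) → (38.290,146.947), returning to the start.

Shape 2 is a circle drawn with `<circle>`. Its stroke #ff0000 means engrave at S199, F3911. After flipping Y the toolpath is (128.706,94.917) → (128.025,98.339) → (126.087,101.239) → (123.187,103.177) → (119.765,103.858) → (116.343,103.177) → (113.443,101.239) → (111.505,98.339) → (110.824,94.917) → (111.505,91.495) → (113.443,88.595) → (116.343,86.657) → (119.765,85.976) → (123.187,86.657) → (126.087,88.595) → (128.025,91.495) → (128.706,94.917), returning to the start.

Shape 3 is a closed polygon drawn with `<polygon>`. Its stroke #ff00ff means score at S487, F2294. After flipping Y the toolpath is (98.520,121.558) → (25.414,49.319) → (128.337,45.358) → (9.891,166.939) → (124.939,206.239) → (98.520,121.558), returning to the start.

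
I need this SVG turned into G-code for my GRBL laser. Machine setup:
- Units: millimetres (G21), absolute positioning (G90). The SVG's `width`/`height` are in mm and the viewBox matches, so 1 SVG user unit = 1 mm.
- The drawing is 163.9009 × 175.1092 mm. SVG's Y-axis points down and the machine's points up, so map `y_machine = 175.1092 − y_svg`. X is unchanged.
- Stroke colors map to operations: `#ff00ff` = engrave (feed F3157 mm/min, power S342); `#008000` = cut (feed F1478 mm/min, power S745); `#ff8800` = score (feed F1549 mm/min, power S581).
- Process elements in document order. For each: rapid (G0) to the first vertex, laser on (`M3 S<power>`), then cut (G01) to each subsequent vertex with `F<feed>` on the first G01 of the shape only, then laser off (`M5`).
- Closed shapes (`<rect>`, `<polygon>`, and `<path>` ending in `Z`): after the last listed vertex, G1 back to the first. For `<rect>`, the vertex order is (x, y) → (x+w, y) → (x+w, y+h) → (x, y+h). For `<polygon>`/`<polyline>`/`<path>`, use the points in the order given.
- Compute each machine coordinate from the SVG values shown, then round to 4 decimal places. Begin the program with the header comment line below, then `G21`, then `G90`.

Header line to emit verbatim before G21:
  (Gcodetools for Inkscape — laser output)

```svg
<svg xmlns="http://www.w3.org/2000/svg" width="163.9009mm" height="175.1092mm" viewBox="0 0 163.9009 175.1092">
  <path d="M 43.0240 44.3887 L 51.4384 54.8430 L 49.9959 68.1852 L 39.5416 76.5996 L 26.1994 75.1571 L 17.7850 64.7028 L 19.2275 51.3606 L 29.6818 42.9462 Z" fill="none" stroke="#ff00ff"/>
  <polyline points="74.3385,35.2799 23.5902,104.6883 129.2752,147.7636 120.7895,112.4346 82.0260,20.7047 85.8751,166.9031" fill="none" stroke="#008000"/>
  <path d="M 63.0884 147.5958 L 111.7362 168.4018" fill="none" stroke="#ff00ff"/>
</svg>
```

viewBox `0 0 163.9009 175.1092` with mm width/height → 1 unit = 1 mm. Flip: y_m = 175.1092 − y_svg.

**Shape 1** — `<path>` regular polygon, stroke `#ff00ff` → engrave (S342, F3157). Machine vertices: (43.0240,130.7205) → (51.4384,120.2662) → (49.9959,106.9240) → (39.5416,98.5096) → (26.1994,99.9521) → (17.7850,110.4064) → (19.2275,123.7486) → (29.6818,132.1630) → (43.0240,130.7205). Closed: final G1 returns to the first vertex.

**Shape 2** — `<polyline>` open polyline, stroke `#008000` → cut (S745, F1478). Machine vertices: (74.3385,139.8293) → (23.5902,70.4209) → (129.2752,27.3456) → (120.7895,62.6746) → (82.0260,154.4045) → (85.8751,8.2061). Open path.

**Shape 3** — `<path>` line segment, stroke `#ff00ff` → engrave (S342, F3157). Machine vertices: (63.0884,27.5134) → (111.7362,6.7074). Open path.

(Gcodetools for Inkscape — laser output)
G21
G90
G0 X43.0240 Y130.7205
M3 S342
G01 X51.4384 Y120.2662 F3157
G01 X49.9959 Y106.9240
G01 X39.5416 Y98.5096
G01 X26.1994 Y99.9521
G01 X17.7850 Y110.4064
G01 X19.2275 Y123.7486
G01 X29.6818 Y132.1630
G01 X43.0240 Y130.7205
M5
G0 X74.3385 Y139.8293
M3 S745
G01 X23.5902 Y70.4209 F1478
G01 X129.2752 Y27.3456
G01 X120.7895 Y62.6746
G01 X82.0260 Y154.4045
G01 X85.8751 Y8.2061
M5
G0 X63.0884 Y27.5134
M3 S342
G01 X111.7362 Y6.7074 F3157
M5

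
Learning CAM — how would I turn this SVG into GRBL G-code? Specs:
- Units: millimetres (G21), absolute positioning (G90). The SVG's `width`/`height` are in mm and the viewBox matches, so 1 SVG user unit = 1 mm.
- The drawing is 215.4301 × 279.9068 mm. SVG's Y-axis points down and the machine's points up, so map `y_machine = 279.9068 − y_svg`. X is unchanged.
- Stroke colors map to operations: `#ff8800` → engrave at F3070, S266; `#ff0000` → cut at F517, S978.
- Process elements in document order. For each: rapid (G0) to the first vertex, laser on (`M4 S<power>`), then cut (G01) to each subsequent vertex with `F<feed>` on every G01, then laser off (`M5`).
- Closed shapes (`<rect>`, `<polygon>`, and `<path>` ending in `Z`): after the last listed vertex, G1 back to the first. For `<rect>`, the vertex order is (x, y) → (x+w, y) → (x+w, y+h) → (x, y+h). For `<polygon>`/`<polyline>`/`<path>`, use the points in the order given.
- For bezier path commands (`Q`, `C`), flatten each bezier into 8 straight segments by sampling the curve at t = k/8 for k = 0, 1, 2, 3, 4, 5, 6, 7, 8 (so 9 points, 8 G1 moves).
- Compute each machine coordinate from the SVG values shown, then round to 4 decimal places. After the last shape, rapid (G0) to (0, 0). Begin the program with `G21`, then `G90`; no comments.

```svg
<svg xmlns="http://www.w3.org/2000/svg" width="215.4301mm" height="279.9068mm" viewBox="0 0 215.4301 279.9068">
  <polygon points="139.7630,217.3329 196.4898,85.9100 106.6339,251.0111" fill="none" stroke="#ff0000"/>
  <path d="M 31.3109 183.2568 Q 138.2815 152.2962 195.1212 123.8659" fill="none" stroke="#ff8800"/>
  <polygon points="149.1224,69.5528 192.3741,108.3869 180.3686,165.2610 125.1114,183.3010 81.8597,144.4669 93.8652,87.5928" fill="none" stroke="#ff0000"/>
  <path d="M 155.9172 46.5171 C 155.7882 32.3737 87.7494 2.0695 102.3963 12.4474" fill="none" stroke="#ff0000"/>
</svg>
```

G21
G90
G0 X139.7630 Y62.5739
M4 S978
G01 X196.4898 Y193.9968 F517
G01 X106.6339 Y28.8957 F517
G01 X139.7630 Y62.5739 F517
M5
G0 X31.3109 Y96.6500
M4 S266
G01 X57.2703 Y104.3506 F3070
G01 X81.6630 Y111.9722 F3070
G01 X104.4892 Y119.5146 F3070
G01 X125.7488 Y126.9780 F3070
G01 X145.4418 Y134.3624 F3070
G01 X163.5682 Y141.6676 F3070
G01 X180.1280 Y148.8938 F3070
G01 X195.1212 Y156.0409 F3070
M5
G0 X149.1224 Y210.3540
M4 S978
G01 X192.3741 Y171.5199 F517
G01 X180.3686 Y114.6458 F517
G01 X125.1114 Y96.6058 F517
G01 X81.8597 Y135.4399 F517
G01 X93.8652 Y192.3140 F517
G01 X149.1224 Y210.3540 F517
M5
G0 X155.9172 Y233.3897
M4 S978
G01 X152.9797 Y239.3400 F517
G01 X145.4404 Y246.1392 F517
G01 X135.0642 Y253.1213 F517
G01 X123.6158 Y259.6200 F517
G01 X112.8600 Y264.9694 F517
G01 X104.5616 Y268.5031 F517
G01 X100.4855 Y269.5552 F517
G01 X102.3963 Y267.4594 F517
M5
G0 X0.0000 Y0.0000

Since the viewBox matches the mm dimensions, user units are millimetres directly. The only transform is the Y-flip y_m = 279.9068 − y_svg.

Shape 1 is a closed polygon drawn with `<polygon>`. Its stroke #ff0000 means cut at S978, F517. After flipping Y the toolpath is (139.7630,62.5739) → (196.4898,193.9968) → (106.6339,28.8957) → (139.7630,62.5739), returning to the start.

Shape 2 is a quadratic bezier drawn with `<path>`. Its stroke #ff8800 means engrave at S266, F3070. After flipping Y the toolpath is (31.3109,96.6500) → (57.2703,104.3506) → (81.6630,111.9722) → (104.4892,119.5146) → (125.7488,126.9780) → (145.4418,134.3624) → (163.5682,141.6676) → (180.1280,148.8938) → (195.1212,156.0409).

Shape 3 is a regular polygon drawn with `<polygon>`. Its stroke #ff0000 means cut at S978, F517. After flipping Y the toolpath is (149.1224,210.3540) → (192.3741,171.5199) → (180.3686,114.6458) → (125.1114,96.6058) → (81.8597,135.4399) → (93.8652,192.3140) → (149.1224,210.3540), returning to the start.

Shape 4 is a cubic bezier drawn with `<path>`. Its stroke #ff0000 means cut at S978, F517. After flipping Y the toolpath is (155.9172,233.3897) → (152.9797,239.3400) → (145.4404,246.1392) → (135.0642,253.1213) → (123.6158,259.6200) → (112.8600,264.9694) → (104.5616,268.5031) → (100.4855,269.5552) → (102.3963,267.4594).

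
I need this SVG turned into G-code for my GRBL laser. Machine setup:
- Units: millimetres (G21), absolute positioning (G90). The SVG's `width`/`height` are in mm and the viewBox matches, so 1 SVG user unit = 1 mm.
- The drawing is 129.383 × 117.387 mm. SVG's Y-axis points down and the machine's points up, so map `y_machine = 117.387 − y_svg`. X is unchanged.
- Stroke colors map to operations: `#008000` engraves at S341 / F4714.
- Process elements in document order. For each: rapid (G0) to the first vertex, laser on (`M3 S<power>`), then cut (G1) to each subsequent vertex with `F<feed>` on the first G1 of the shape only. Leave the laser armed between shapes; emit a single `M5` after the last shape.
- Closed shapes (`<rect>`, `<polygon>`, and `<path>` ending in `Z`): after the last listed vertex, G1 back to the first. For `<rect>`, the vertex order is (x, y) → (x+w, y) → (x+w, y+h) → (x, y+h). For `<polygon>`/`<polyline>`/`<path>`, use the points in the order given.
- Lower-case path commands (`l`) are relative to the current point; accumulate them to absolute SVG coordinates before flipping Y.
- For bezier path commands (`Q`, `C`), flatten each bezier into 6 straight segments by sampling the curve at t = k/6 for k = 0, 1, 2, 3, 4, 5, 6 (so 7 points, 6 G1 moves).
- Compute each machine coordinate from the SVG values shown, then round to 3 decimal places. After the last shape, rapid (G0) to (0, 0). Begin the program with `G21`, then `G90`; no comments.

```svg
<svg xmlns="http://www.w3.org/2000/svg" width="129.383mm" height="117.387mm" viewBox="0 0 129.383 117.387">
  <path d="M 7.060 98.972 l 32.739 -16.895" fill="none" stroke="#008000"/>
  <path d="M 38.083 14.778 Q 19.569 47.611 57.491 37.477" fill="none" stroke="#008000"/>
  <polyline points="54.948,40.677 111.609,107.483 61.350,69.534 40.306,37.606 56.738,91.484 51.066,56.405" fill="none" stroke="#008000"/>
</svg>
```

viewBox `0 0 129.383 117.387` with mm width/height → 1 unit = 1 mm. Flip: y_m = 117.387 − y_svg.

**Shape 1** — `<path>` line segment, stroke `#008000` → engrave (S341, F4714). Machine vertices: (7.060,18.415) → (39.799,35.310). Open path.

**Shape 2** — `<path>` quadratic bezier, stroke `#008000` → engrave (S341, F4714). Control points (SVG): P0=(38.083,14.778), P1=(19.569,47.611), P2=(57.491,37.477); sampled at t=k/6. Machine vertices: (38.083,102.609) → (33.479,92.858) → (32.011,85.494) → (33.678,80.518) → (38.480,77.928) → (46.418,77.726) → (57.491,79.910). Open path.

**Shape 3** — `<polyline>` open polyline, stroke `#008000` → engrave (S341, F4714). Machine vertices: (54.948,76.710) → (111.609,9.904) → (61.350,47.853) → (40.306,79.781) → (56.738,25.903) → (51.066,60.982). Open path.

G21
G90
G0 X7.060 Y18.415
M3 S341
G1 X39.799 Y35.310 F4714
G0 X38.083 Y102.609
M3 S341
G1 X33.479 Y92.858 F4714
G1 X32.011 Y85.494
G1 X33.678 Y80.518
G1 X38.480 Y77.928
G1 X46.418 Y77.726
G1 X57.491 Y79.910
G0 X54.948 Y76.710
M3 S341
G1 X111.609 Y9.904 F4714
G1 X61.350 Y47.853
G1 X40.306 Y79.781
G1 X56.738 Y25.903
G1 X51.066 Y60.982
M5
G0 X0.000 Y0.000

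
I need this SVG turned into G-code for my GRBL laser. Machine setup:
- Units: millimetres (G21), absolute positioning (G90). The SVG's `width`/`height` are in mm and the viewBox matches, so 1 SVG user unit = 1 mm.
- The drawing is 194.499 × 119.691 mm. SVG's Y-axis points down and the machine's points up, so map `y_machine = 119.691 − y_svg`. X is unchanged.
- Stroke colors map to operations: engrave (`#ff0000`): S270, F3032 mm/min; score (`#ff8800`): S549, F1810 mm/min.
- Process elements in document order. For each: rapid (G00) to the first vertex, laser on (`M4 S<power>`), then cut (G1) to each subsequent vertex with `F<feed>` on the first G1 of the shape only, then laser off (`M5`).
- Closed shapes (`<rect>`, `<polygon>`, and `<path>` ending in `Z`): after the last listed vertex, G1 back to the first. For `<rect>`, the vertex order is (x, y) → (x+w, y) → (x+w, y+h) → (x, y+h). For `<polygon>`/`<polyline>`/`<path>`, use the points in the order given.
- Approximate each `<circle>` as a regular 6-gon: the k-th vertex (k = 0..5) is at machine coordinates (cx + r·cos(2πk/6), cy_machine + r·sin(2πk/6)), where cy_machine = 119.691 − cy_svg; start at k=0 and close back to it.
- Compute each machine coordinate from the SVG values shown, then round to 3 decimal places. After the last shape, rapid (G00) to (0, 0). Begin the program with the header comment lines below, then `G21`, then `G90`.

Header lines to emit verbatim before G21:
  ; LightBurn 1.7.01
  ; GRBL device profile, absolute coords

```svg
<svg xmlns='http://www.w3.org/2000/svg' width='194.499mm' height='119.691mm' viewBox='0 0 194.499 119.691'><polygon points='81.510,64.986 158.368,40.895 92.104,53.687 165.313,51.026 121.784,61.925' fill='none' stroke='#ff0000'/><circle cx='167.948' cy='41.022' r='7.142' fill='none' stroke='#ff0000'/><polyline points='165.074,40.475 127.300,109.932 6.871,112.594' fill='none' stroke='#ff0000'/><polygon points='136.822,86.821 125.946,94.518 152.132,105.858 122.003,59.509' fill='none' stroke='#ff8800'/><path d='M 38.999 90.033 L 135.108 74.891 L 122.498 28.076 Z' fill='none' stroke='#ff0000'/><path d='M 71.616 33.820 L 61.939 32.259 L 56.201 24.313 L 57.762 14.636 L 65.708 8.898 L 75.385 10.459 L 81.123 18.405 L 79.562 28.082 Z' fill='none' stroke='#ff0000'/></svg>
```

1 u = 1 mm; y_m = 119.691 − y.

[1] `<polygon>` closed polygon, #ff0000→engrave S270 F3032: (81.510,54.705) → (158.368,78.796) → (92.104,66.004) → (165.313,68.665) → (121.784,57.766) → (81.510,54.705) (closed)

[2] `<circle>` circle, #ff0000→engrave S270 F3032: (175.090,78.669) → (171.519,84.854) → (164.377,84.854) → (160.806,78.669) → (164.377,72.484) → (171.519,72.484) → (175.090,78.669) (closed)

[3] `<polyline>` open polyline, #ff0000→engrave S270 F3032: (165.074,79.216) → (127.300,9.759) → (6.871,7.097)

[4] `<polygon>` closed polygon, #ff8800→score S549 F1810: (136.822,32.870) → (125.946,25.173) → (152.132,13.833) → (122.003,60.182) → (136.822,32.870) (closed)

[5] `<path>` closed polygon, #ff0000→engrave S270 F3032: (38.999,29.658) → (135.108,44.800) → (122.498,91.615) → (38.999,29.658) (closed)

[6] `<path>` regular polygon, #ff0000→engrave S270 F3032: (71.616,85.871) → (61.939,87.432) → (56.201,95.378) → (57.762,105.055) → (65.708,110.793) → (75.385,109.232) → (81.123,101.286) → (79.562,91.609) → (71.616,85.871) (closed)

; LightBurn 1.7.01
; GRBL device profile, absolute coords
G21
G90
G00 X81.510 Y54.705
M4 S270
G1 X158.368 Y78.796 F3032
G1 X92.104 Y66.004
G1 X165.313 Y68.665
G1 X121.784 Y57.766
G1 X81.510 Y54.705
M5
G00 X175.090 Y78.669
M4 S270
G1 X171.519 Y84.854 F3032
G1 X164.377 Y84.854
G1 X160.806 Y78.669
G1 X164.377 Y72.484
G1 X171.519 Y72.484
G1 X175.090 Y78.669
M5
G00 X165.074 Y79.216
M4 S270
G1 X127.300 Y9.759 F3032
G1 X6.871 Y7.097
M5
G00 X136.822 Y32.870
M4 S549
G1 X125.946 Y25.173 F1810
G1 X152.132 Y13.833
G1 X122.003 Y60.182
G1 X136.822 Y32.870
M5
G00 X38.999 Y29.658
M4 S270
G1 X135.108 Y44.800 F3032
G1 X122.498 Y91.615
G1 X38.999 Y29.658
M5
G00 X71.616 Y85.871
M4 S270
G1 X61.939 Y87.432 F3032
G1 X56.201 Y95.378
G1 X57.762 Y105.055
G1 X65.708 Y110.793
G1 X75.385 Y109.232
G1 X81.123 Y101.286
G1 X79.562 Y91.609
G1 X71.616 Y85.871
M5
G00 X0.000 Y0.000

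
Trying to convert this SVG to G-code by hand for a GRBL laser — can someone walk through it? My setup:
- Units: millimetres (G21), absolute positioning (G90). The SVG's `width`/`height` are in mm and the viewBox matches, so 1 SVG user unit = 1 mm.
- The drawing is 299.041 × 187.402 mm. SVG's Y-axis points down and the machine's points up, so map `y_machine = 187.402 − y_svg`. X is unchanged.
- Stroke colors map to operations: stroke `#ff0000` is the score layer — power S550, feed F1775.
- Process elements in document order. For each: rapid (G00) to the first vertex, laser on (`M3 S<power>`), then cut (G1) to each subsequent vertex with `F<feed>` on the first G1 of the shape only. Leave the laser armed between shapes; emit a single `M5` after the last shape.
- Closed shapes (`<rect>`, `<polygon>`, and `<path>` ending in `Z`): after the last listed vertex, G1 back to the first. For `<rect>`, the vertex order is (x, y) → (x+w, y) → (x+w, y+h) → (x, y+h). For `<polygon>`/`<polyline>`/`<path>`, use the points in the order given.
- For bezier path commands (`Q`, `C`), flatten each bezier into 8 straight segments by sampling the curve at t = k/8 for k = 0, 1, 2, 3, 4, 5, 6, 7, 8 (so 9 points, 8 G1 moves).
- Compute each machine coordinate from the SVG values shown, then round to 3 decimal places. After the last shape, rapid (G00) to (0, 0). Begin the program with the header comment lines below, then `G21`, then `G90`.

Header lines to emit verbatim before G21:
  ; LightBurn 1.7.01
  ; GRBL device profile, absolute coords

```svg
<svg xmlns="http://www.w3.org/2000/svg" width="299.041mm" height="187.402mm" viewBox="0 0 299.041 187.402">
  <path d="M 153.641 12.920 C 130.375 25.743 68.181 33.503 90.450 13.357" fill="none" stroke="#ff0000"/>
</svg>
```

; LightBurn 1.7.01
; GRBL device profile, absolute coords
G21
G90
G00 X153.641 Y174.482
M3 S550
G1 X143.332 Y169.955 F1775
G1 X130.820 Y166.171
G1 X117.551 Y163.397
G1 X104.970 Y161.900
G1 X94.523 Y161.949
G1 X87.657 Y163.811
G1 X85.817 Y167.754
G1 X90.450 Y174.045
M5
G00 X0.000 Y0.000

Since the viewBox matches the mm dimensions, user units are millimetres directly. The only transform is the Y-flip y_m = 187.402 − y_svg.

Shape 1 is a cubic bezier drawn with `<path>`. Its stroke #ff0000 means score at S550, F1775. After flipping Y the toolpath is (153.641,174.482) → (143.332,169.955) → (130.820,166.171) → (117.551,163.397) → (104.970,161.900) → (94.523,161.949) → (87.657,163.811) → (85.817,167.754) → (90.450,174.045).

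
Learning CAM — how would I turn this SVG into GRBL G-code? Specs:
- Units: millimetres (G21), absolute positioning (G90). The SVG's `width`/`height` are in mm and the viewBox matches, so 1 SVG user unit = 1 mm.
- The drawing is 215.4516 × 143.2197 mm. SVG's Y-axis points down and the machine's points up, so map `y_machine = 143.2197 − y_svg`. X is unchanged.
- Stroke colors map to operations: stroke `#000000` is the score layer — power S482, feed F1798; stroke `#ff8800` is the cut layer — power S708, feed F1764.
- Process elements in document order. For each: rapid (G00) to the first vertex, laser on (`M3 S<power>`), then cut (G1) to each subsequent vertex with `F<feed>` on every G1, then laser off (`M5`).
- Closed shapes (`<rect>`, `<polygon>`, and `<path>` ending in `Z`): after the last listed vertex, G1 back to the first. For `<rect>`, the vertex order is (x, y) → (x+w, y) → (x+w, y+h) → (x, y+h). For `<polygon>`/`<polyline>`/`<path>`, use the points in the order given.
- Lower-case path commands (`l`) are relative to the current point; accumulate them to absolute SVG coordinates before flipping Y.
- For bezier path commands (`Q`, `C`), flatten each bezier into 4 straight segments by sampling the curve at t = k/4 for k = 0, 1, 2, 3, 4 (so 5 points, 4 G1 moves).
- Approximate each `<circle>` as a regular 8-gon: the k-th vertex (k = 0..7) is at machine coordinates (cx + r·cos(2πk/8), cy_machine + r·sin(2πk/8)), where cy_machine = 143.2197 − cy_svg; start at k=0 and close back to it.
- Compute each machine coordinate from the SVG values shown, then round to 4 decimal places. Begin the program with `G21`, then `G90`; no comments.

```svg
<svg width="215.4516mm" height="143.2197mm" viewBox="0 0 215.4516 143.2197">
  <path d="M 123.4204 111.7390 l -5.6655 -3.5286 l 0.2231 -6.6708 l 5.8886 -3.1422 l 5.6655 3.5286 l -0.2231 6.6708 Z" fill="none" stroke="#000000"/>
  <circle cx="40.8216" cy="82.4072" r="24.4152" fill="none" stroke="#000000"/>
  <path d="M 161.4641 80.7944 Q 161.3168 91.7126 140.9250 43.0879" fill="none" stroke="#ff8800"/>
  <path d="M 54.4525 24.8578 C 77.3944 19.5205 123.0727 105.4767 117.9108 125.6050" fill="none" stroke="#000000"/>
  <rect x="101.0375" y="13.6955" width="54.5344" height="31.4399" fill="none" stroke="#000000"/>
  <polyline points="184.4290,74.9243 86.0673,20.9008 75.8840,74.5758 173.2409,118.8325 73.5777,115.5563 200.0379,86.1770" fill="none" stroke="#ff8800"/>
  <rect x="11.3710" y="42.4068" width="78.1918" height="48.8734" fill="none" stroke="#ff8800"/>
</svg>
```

1 u = 1 mm; y_m = 143.2197 − y.

[1] `<path>` regular polygon, #000000→score S482 F1798: (123.4204,31.4807) → (117.7549,35.0093) → (117.9780,41.6801) → (123.8666,44.8223) → (129.5321,41.2937) → (129.3090,34.6229) → (123.4204,31.4807) (closed)

[2] `<circle>` circle, #000000→score S482 F1798: (65.2368,60.8125) → (58.0858,78.0767) → (40.8216,85.2277) → (23.5574,78.0767) → (16.4064,60.8125) → (23.5574,43.5483) → (40.8216,36.3973) → (58.0858,43.5483) → (65.2368,60.8125) (closed)

[3] `<path>` quadratic bezier, #ff8800→cut S708 F1764: (161.4641,62.4253) → (160.1252,60.6876) → (156.2557,66.3928) → (149.8556,79.5409) → (140.9250,100.1318)

[4] `<path>` cubic bezier, #000000→score S482 F1798: (54.4525,118.3619) → (74.7724,107.7024) → (96.7206,77.5379) → (113.3993,42.5986) → (117.9108,17.6147)

[5] `<rect>` rectangle, #000000→score S482 F1798: (101.0375,129.5242) → (155.5719,129.5242) → (155.5719,98.0843) → (101.0375,98.0843) → (101.0375,129.5242) (closed)

[6] `<polyline>` open polyline, #ff8800→cut S708 F1764: (184.4290,68.2954) → (86.0673,122.3189) → (75.8840,68.6439) → (173.2409,24.3872) → (73.5777,27.6634) → (200.0379,57.0427)

[7] `<rect>` rectangle, #ff8800→cut S708 F1764: (11.3710,100.8129) → (89.5628,100.8129) → (89.5628,51.9395) → (11.3710,51.9395) → (11.3710,100.8129) (closed)

G21
G90
G00 X123.4204 Y31.4807
M3 S482
G1 X117.7549 Y35.0093 F1798
G1 X117.9780 Y41.6801 F1798
G1 X123.8666 Y44.8223 F1798
G1 X129.5321 Y41.2937 F1798
G1 X129.3090 Y34.6229 F1798
G1 X123.4204 Y31.4807 F1798
M5
G00 X65.2368 Y60.8125
M3 S482
G1 X58.0858 Y78.0767 F1798
G1 X40.8216 Y85.2277 F1798
G1 X23.5574 Y78.0767 F1798
G1 X16.4064 Y60.8125 F1798
G1 X23.5574 Y43.5483 F1798
G1 X40.8216 Y36.3973 F1798
G1 X58.0858 Y43.5483 F1798
G1 X65.2368 Y60.8125 F1798
M5
G00 X161.4641 Y62.4253
M3 S708
G1 X160.1252 Y60.6876 F1764
G1 X156.2557 Y66.3928 F1764
G1 X149.8556 Y79.5409 F1764
G1 X140.9250 Y100.1318 F1764
M5
G00 X54.4525 Y118.3619
M3 S482
G1 X74.7724 Y107.7024 F1798
G1 X96.7206 Y77.5379 F1798
G1 X113.3993 Y42.5986 F1798
G1 X117.9108 Y17.6147 F1798
M5
G00 X101.0375 Y129.5242
M3 S482
G1 X155.5719 Y129.5242 F1798
G1 X155.5719 Y98.0843 F1798
G1 X101.0375 Y98.0843 F1798
G1 X101.0375 Y129.5242 F1798
M5
G00 X184.4290 Y68.2954
M3 S708
G1 X86.0673 Y122.3189 F1764
G1 X75.8840 Y68.6439 F1764
G1 X173.2409 Y24.3872 F1764
G1 X73.5777 Y27.6634 F1764
G1 X200.0379 Y57.0427 F1764
M5
G00 X11.3710 Y100.8129
M3 S708
G1 X89.5628 Y100.8129 F1764
G1 X89.5628 Y51.9395 F1764
G1 X11.3710 Y51.9395 F1764
G1 X11.3710 Y100.8129 F1764
M5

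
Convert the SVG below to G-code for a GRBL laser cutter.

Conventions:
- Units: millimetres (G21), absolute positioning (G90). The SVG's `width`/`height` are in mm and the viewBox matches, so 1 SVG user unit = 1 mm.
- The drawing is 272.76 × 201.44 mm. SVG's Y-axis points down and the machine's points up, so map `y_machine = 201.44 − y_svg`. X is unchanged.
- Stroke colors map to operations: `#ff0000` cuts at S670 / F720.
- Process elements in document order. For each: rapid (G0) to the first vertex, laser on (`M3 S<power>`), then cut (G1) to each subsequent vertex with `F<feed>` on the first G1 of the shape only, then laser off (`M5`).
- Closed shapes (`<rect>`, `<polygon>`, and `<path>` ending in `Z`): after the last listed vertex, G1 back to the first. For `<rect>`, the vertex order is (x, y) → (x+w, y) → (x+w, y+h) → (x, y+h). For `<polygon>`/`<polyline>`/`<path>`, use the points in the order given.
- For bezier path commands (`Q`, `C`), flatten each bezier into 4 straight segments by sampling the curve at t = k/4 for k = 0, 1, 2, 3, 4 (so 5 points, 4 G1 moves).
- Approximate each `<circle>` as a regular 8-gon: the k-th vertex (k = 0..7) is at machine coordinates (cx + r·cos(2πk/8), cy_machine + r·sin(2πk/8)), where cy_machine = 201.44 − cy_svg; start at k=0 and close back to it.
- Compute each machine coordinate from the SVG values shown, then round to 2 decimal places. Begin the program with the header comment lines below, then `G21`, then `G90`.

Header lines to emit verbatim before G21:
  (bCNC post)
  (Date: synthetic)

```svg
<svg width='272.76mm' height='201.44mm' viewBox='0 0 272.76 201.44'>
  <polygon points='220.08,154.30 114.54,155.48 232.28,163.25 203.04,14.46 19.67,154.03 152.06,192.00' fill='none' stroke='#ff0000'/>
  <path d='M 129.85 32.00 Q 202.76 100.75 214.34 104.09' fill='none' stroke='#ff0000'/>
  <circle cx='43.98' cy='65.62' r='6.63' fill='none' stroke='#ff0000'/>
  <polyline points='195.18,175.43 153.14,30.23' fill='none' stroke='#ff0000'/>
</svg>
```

viewBox `0 0 272.76 201.44` with mm width/height → 1 unit = 1 mm. Flip: y_m = 201.44 − y_svg.

**Shape 1** — `<polygon>` closed polygon, stroke `#ff0000` → cut (S670, F720). Machine vertices: (220.08,47.14) → (114.54,45.96) → (232.28,38.19) → (203.04,186.98) → (19.67,47.41) → (152.06,9.44) → (220.08,47.14). Closed: final G1 returns to the first vertex.

**Shape 2** — `<path>` quadratic bezier, stroke `#ff0000` → cut (S670, F720). Control points (SVG): P0=(129.85,32.00), P1=(202.76,100.75), P2=(214.34,104.09); sampled at t=k/4. Machine vertices: (129.85,169.44) → (162.47,139.15) → (187.43,117.04) → (204.72,103.11) → (214.34,97.35). Open path.

**Shape 3** — `<circle>` circle, stroke `#ff0000` → cut (S670, F720). Machine vertices: (50.61,135.82) → (48.67,140.51) → (43.98,142.45) → (39.29,140.51) → (37.35,135.82) → (39.29,131.13) → (43.98,129.19) → (48.67,131.13) → (50.61,135.82). Closed: final G1 returns to the first vertex.

**Shape 4** — `<polyline>` line segment, stroke `#ff0000` → cut (S670, F720). Machine vertices: (195.18,26.01) → (153.14,171.21). Open path.

(bCNC post)
(Date: synthetic)
G21
G90
G0 X220.08 Y47.14
M3 S670
G1 X114.54 Y45.96 F720
G1 X232.28 Y38.19
G1 X203.04 Y186.98
G1 X19.67 Y47.41
G1 X152.06 Y9.44
G1 X220.08 Y47.14
M5
G0 X129.85 Y169.44
M3 S670
G1 X162.47 Y139.15 F720
G1 X187.43 Y117.04
G1 X204.72 Y103.11
G1 X214.34 Y97.35
M5
G0 X50.61 Y135.82
M3 S670
G1 X48.67 Y140.51 F720
G1 X43.98 Y142.45
G1 X39.29 Y140.51
G1 X37.35 Y135.82
G1 X39.29 Y131.13
G1 X43.98 Y129.19
G1 X48.67 Y131.13
G1 X50.61 Y135.82
M5
G0 X195.18 Y26.01
M3 S670
G1 X153.14 Y171.21 F720
M5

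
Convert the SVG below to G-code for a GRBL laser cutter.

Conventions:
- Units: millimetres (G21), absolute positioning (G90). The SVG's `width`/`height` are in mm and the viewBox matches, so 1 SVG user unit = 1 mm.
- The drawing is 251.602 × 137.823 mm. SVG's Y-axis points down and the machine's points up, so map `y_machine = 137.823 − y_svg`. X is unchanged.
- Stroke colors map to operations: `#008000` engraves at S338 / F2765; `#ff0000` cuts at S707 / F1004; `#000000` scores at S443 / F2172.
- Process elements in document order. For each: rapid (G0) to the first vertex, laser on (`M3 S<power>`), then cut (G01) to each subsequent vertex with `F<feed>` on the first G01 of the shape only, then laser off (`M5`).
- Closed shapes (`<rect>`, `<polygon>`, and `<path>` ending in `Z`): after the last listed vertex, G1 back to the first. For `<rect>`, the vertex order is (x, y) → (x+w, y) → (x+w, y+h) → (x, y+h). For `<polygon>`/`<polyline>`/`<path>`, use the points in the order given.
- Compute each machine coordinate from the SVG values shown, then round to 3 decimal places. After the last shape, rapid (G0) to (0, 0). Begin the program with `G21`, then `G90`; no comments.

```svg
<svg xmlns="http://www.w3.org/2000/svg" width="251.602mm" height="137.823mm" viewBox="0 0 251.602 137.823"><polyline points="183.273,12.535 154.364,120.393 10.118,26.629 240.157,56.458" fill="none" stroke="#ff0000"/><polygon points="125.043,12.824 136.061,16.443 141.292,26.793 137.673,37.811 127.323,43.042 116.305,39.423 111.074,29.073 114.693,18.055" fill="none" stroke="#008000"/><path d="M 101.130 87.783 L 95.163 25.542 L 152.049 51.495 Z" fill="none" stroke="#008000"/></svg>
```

1 u = 1 mm; y_m = 137.823 − y.

[1] `<polyline>` open polyline, #ff0000→cut S707 F1004: (183.273,125.288) → (154.364,17.430) → (10.118,111.194) → (240.157,81.365)

[2] `<polygon>` regular polygon, #008000→engrave S338 F2765: (125.043,124.999) → (136.061,121.380) → (141.292,111.030) → (137.673,100.012) → (127.323,94.781) → (116.305,98.400) → (111.074,108.750) → (114.693,119.768) → (125.043,124.999) (closed)

[3] `<path>` regular polygon, #008000→engrave S338 F2765: (101.130,50.040) → (95.163,112.281) → (152.049,86.328) → (101.130,50.040) (closed)

G21
G90
G0 X183.273 Y125.288
M3 S707
G01 X154.364 Y17.430 F1004
G01 X10.118 Y111.194
G01 X240.157 Y81.365
M5
G0 X125.043 Y124.999
M3 S338
G01 X136.061 Y121.380 F2765
G01 X141.292 Y111.030
G01 X137.673 Y100.012
G01 X127.323 Y94.781
G01 X116.305 Y98.400
G01 X111.074 Y108.750
G01 X114.693 Y119.768
G01 X125.043 Y124.999
M5
G0 X101.130 Y50.040
M3 S338
G01 X95.163 Y112.281 F2765
G01 X152.049 Y86.328
G01 X101.130 Y50.040
M5
G0 X0.000 Y0.000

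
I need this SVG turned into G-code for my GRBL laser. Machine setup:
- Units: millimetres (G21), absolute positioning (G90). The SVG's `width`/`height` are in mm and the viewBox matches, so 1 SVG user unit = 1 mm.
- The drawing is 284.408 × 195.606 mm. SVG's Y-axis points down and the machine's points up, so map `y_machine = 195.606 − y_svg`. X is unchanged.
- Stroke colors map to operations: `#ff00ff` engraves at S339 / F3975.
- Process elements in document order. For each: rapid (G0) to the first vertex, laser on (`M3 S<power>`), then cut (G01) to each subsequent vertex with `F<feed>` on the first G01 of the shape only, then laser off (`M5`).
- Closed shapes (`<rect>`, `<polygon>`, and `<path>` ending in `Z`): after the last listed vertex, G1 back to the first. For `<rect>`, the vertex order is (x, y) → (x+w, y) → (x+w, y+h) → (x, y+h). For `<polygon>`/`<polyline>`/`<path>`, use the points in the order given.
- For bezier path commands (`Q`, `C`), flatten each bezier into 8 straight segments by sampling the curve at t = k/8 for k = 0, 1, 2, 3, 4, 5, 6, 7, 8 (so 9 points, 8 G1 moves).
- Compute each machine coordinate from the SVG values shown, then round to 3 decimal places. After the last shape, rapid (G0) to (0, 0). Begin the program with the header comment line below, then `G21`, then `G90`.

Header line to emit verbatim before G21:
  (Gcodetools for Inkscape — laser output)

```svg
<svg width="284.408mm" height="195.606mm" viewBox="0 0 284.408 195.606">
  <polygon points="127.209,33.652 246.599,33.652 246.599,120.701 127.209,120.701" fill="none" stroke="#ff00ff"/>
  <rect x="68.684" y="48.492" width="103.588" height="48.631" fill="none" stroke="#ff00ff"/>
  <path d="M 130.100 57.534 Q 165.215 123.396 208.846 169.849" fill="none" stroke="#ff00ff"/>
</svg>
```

(Gcodetools for Inkscape — laser output)
G21
G90
G0 X127.209 Y161.954
M3 S339
G01 X246.599 Y161.954 F3975
G01 X246.599 Y74.905
G01 X127.209 Y74.905
G01 X127.209 Y161.954
M5
G0 X68.684 Y147.114
M3 S339
G01 X172.272 Y147.114 F3975
G01 X172.272 Y98.483
G01 X68.684 Y98.483
G01 X68.684 Y147.114
M5
G0 X130.100 Y138.072
M3 S339
G01 X139.012 Y121.910 F3975
G01 X148.190 Y106.354
G01 X157.634 Y91.405
G01 X167.344 Y77.062
G01 X177.320 Y63.326
G01 X187.563 Y50.197
G01 X198.071 Y37.674
G01 X208.846 Y25.757
M5
G0 X0.000 Y0.000

Since the viewBox matches the mm dimensions, user units are millimetres directly. The only transform is the Y-flip y_m = 195.606 − y_svg.

Shape 1 is a rectangle drawn with `<polygon>`. Its stroke #ff00ff means engrave at S339, F3975. After flipping Y the toolpath is (127.209,161.954) → (246.599,161.954) → (246.599,74.905) → (127.209,74.905) → (127.209,161.954), returning to the start.

Shape 2 is a rectangle drawn with `<rect>`. Its stroke #ff00ff means engrave at S339, F3975. After flipping Y the toolpath is (68.684,147.114) → (172.272,147.114) → (172.272,98.483) → (68.684,98.483) → (68.684,147.114), returning to the start.

Shape 3 is a quadratic bezier drawn with `<path>`. Its stroke #ff00ff means engrave at S339, F3975. After flipping Y the toolpath is (130.100,138.072) → (139.012,121.910) → (148.190,106.354) → (157.634,91.405) → (167.344,77.062) → (177.320,63.326) → (187.563,50.197) → (198.071,37.674) → (208.846,25.757).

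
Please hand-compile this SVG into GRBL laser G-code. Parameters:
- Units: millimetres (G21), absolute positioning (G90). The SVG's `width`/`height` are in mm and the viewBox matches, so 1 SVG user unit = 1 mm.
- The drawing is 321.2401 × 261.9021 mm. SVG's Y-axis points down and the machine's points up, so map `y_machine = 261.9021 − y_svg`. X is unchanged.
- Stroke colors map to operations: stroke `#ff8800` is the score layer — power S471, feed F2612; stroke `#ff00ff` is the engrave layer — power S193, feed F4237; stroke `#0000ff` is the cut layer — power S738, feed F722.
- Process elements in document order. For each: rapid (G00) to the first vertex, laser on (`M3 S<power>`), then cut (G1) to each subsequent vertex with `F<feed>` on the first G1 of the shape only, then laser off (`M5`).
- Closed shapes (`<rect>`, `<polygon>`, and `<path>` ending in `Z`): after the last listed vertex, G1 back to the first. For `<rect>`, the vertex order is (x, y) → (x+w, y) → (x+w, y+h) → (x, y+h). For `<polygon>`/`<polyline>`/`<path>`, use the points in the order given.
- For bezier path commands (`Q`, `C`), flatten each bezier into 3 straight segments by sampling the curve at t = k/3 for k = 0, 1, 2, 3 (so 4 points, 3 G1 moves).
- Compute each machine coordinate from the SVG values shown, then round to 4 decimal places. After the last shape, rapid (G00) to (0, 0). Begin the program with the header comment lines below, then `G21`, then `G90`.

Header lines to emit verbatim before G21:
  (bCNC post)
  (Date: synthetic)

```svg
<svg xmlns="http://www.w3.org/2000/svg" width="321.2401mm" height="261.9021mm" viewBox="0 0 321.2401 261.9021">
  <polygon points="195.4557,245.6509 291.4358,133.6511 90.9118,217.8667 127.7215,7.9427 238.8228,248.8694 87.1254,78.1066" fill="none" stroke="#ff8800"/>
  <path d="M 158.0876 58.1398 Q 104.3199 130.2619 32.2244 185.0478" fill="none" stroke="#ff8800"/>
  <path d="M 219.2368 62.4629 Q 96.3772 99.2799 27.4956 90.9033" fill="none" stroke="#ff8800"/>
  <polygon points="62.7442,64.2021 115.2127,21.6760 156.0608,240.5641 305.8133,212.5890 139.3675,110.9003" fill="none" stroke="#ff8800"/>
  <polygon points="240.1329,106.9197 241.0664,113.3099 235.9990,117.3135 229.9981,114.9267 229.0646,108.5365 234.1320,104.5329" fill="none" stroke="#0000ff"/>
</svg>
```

(bCNC post)
(Date: synthetic)
G21
G90
G00 X195.4557 Y16.2512
M3 S471
G1 X291.4358 Y128.2510 F2612
G1 X90.9118 Y44.0354
G1 X127.7215 Y253.9594
G1 X238.8228 Y13.0327
G1 X87.1254 Y183.7955
G1 X195.4557 Y16.2512
M5
G00 X158.0876 Y203.7623
M3 S471
G1 X120.2060 Y157.6071 F2612
G1 X78.2516 Y115.3045
G1 X32.2244 Y76.8543
M5
G00 X219.2368 Y199.4392
M3 S471
G1 X143.3280 Y179.9160 F2612
G1 X79.4142 Y170.4359
G1 X27.4956 Y170.9988
M5
G00 X62.7442 Y197.7000
M3 S471
G1 X115.2127 Y240.2261 F2612
G1 X156.0608 Y21.3380
G1 X305.8133 Y49.3131
G1 X139.3675 Y151.0018
G1 X62.7442 Y197.7000
M5
G00 X240.1329 Y154.9824
M3 S738
G1 X241.0664 Y148.5922 F722
G1 X235.9990 Y144.5886
G1 X229.9981 Y146.9754
G1 X229.0646 Y153.3656
G1 X234.1320 Y157.3692
G1 X240.1329 Y154.9824
M5
G00 X0.0000 Y0.0000

Since the viewBox matches the mm dimensions, user units are millimetres directly. The only transform is the Y-flip y_m = 261.9021 − y_svg.

Shape 1 is a closed polygon drawn with `<polygon>`. Its stroke #ff8800 means score at S471, F2612. After flipping Y the toolpath is (195.4557,16.2512) → (291.4358,128.2510) → (90.9118,44.0354) → (127.7215,253.9594) → (238.8228,13.0327) → (87.1254,183.7955) → (195.4557,16.2512), returning to the start.

Shape 2 is a quadratic bezier drawn with `<path>`. Its stroke #ff8800 means score at S471, F2612. After flipping Y the toolpath is (158.0876,203.7623) → (120.2060,157.6071) → (78.2516,115.3045) → (32.2244,76.8543).

Shape 3 is a quadratic bezier drawn with `<path>`. Its stroke #ff8800 means score at S471, F2612. After flipping Y the toolpath is (219.2368,199.4392) → (143.3280,179.9160) → (79.4142,170.4359) → (27.4956,170.9988).

Shape 4 is a closed polygon drawn with `<polygon>`. Its stroke #ff8800 means score at S471, F2612. After flipping Y the toolpath is (62.7442,197.7000) → (115.2127,240.2261) → (156.0608,21.3380) → (305.8133,49.3131) → (139.3675,151.0018) → (62.7442,197.7000), returning to the start.

Shape 5 is a regular polygon drawn with `<polygon>`. Its stroke #0000ff means cut at S738, F722. After flipping Y the toolpath is (240.1329,154.9824) → (241.0664,148.5922) → (235.9990,144.5886) → (229.9981,146.9754) → (229.0646,153.3656) → (234.1320,157.3692) → (240.1329,154.9824), returning to the start.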